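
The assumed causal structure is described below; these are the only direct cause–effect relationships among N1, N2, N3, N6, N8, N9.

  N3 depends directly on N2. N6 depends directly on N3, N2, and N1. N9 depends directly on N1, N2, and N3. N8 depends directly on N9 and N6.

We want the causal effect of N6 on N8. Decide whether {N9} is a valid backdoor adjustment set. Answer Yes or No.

Backdoor paths from N6 to N8 (paths whose first edge points into N6):
  P1: N6 <- N2 -> N3 -> N9 -> N8
  P2: N6 <- N2 -> N9 -> N8
  P3: N6 <- N1 -> N9 -> N8
  P4: N6 <- N3 <- N2 -> N9 -> N8
  P5: N6 <- N3 -> N9 -> N8
Condition 1 (no descendant of N6 in the set): holds — descendants of N6 are {N8}; none are in {N9}.
Condition 2 (every backdoor path blocked by {N9}):
  P1: blocked at chain node N9 ∈ conditioning set.
  P2: blocked at chain node N9 ∈ conditioning set.
  P3: blocked at chain node N9 ∈ conditioning set.
  P4: blocked at chain node N9 ∈ conditioning set.
  P5: blocked at chain node N9 ∈ conditioning set.
{N9} satisfies the backdoor criterion.

Yes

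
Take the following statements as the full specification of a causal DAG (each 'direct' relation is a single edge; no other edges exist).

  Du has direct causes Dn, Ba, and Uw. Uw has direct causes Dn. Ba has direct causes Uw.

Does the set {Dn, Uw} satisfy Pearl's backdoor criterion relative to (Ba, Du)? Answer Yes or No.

Yes

Backdoor paths from Ba to Du (paths whose first edge points into Ba):
  P1: Ba <- Uw <- Dn -> Du
  P2: Ba <- Uw -> Du
Condition 1 (no descendant of Ba in the set): holds — descendants of Ba are {Du}; none are in {Dn, Uw}.
Condition 2 (every backdoor path blocked by {Dn, Uw}):
  P1: blocked at chain node Uw ∈ conditioning set.
  P2: blocked at fork node Uw ∈ conditioning set.
{Dn, Uw} satisfies the backdoor criterion.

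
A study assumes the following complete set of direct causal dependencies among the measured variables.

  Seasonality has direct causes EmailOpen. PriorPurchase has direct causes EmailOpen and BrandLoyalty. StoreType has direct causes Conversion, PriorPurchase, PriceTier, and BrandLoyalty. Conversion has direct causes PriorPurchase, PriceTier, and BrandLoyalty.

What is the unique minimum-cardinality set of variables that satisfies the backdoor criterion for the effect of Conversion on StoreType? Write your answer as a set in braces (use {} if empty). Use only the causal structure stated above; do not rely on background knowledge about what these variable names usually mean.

{BrandLoyalty, PriceTier, PriorPurchase}

Variables eligible for adjustment (non-descendants of Conversion, excluding Conversion and StoreType): {BrandLoyalty, EmailOpen, PriceTier, PriorPurchase, Seasonality}.
Backdoor paths from Conversion to StoreType:
  P1: Conversion <- PriceTier -> StoreType
  P2: Conversion <- BrandLoyalty -> PriorPurchase -> StoreType
  P3: Conversion <- BrandLoyalty -> StoreType
  P4: Conversion <- PriorPurchase <- BrandLoyalty -> StoreType
  P5: Conversion <- PriorPurchase -> StoreType
The empty set is not sufficient: P1 (Conversion <- PriceTier -> StoreType) has no collider blocking it and no conditioned non-collider, so it is open.
Try {BrandLoyalty, PriceTier, PriorPurchase}:
  P1: blocked at fork node PriceTier ∈ conditioning set.
  P2: blocked at fork node BrandLoyalty ∈ conditioning set.
  P3: blocked at fork node BrandLoyalty ∈ conditioning set.
  P4: blocked at chain node PriorPurchase ∈ conditioning set.
  P5: blocked at fork node PriorPurchase ∈ conditioning set.
{BrandLoyalty, PriceTier, PriorPurchase} contains no descendant of Conversion and blocks every backdoor path.
Every element of {BrandLoyalty, PriceTier, PriorPurchase} is needed (dropping BrandLoyalty leaves P3 open; dropping PriceTier leaves P1 open; dropping PriorPurchase leaves P5 open), so no proper subset is valid.
Among all size-3 subsets of the eligible variables, only {BrandLoyalty, PriceTier, PriorPurchase} blocks every backdoor path, so it is the unique smallest valid adjustment set.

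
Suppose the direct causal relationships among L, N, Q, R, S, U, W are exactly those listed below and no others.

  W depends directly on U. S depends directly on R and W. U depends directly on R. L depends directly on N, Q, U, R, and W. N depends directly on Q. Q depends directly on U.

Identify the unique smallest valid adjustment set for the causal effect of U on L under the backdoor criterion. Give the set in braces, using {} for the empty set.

{R}

Variables eligible for adjustment (non-descendants of U, excluding U and L): {R}.
Backdoor paths from U to L:
  P1: U <- R -> S <- W -> L
  P2: U <- R -> L
The empty set is not sufficient: P2 (U <- R -> L) has no collider blocking it and no conditioned non-collider, so it is open.
Try {R}:
  P1: blocked at fork node R ∈ conditioning set.
  P2: blocked at fork node R ∈ conditioning set.
{R} contains no descendant of U and blocks every backdoor path.
{R} is the unique smallest valid adjustment set.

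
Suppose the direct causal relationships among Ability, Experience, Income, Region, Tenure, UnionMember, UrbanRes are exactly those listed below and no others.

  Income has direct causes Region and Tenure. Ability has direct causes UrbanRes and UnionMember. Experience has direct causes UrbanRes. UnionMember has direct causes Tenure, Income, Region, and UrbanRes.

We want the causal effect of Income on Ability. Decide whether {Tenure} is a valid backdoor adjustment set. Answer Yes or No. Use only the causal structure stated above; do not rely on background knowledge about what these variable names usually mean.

No

Backdoor paths from Income to Ability (paths whose first edge points into Income):
  P1: Income <- Tenure -> UnionMember <- UrbanRes -> Ability
  P2: Income <- Tenure -> UnionMember -> Ability
  P3: Income <- Region -> UnionMember <- UrbanRes -> Ability
  P4: Income <- Region -> UnionMember -> Ability
Condition 1 (no descendant of Income in the set): holds — descendants of Income are {Ability, UnionMember}; none are in {Tenure}.
Condition 2 (every backdoor path blocked by {Tenure}):
  P1: blocked at fork node Tenure ∈ conditioning set.
  P2: blocked at fork node Tenure ∈ conditioning set.
  P3: blocked at collider UnionMember (neither it nor any descendant is in the conditioning set).
  P4: open — no interior node is in the conditioning set.
{Tenure} does not satisfy the backdoor criterion.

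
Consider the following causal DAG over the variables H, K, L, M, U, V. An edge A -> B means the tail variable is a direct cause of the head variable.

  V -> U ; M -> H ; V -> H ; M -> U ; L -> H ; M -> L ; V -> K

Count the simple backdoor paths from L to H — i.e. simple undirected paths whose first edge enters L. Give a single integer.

2

A backdoor path from L to H is any simple undirected path whose first edge points into L (i.e. leaves L via a parent).
Parents of L: {M}.
Enumerating:
  P1: L <- M -> U <- V -> H
  P2: L <- M -> H
That exhausts the simple backdoor paths. Count: 2.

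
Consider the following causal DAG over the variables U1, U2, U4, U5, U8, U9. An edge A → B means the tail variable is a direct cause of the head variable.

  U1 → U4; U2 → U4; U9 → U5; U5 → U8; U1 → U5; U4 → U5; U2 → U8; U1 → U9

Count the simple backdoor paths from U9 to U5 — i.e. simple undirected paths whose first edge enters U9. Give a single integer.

3

A backdoor path from U9 to U5 is any simple undirected path whose first edge points into U9 (i.e. leaves U9 via a parent).
Parents of U9: {U1}.
Enumerating:
  P1: U9 <- U1 -> U4 <- U2 -> U8 <- U5
  P2: U9 <- U1 -> U4 -> U5
  P3: U9 <- U1 -> U5
That exhausts the simple backdoor paths. Count: 3.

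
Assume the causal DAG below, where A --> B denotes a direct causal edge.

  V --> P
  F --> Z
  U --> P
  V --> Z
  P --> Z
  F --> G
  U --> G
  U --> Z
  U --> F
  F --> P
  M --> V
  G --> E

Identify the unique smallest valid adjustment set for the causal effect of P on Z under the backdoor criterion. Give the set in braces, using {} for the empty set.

{F, U, V}

Variables eligible for adjustment (non-descendants of P, excluding P and Z): {E, F, G, M, U, V}.
Backdoor paths from P to Z:
  P1: P <- U -> F -> Z
  P2: P <- U -> G <- F -> Z
  P3: P <- U -> Z
  P4: P <- F <- U -> Z
  P5: P <- F -> G <- U -> Z
  P6: P <- F -> Z
  P7: P <- V -> Z
The empty set is not sufficient: P1 (P <- U -> F -> Z) has no collider blocking it and no conditioned non-collider, so it is open.
Try {F, U, V}:
  P1: blocked at fork node U ∈ conditioning set.
  P2: blocked at fork node U ∈ conditioning set.
  P3: blocked at fork node U ∈ conditioning set.
  P4: blocked at chain node F ∈ conditioning set.
  P5: blocked at fork node F ∈ conditioning set.
  P6: blocked at fork node F ∈ conditioning set.
  P7: blocked at fork node V ∈ conditioning set.
{F, U, V} contains no descendant of P and blocks every backdoor path.
Every element of {F, U, V} is needed (dropping F leaves P6 open; dropping U leaves P3 open; dropping V leaves P7 open), so no proper subset is valid.
Among all size-3 subsets of the eligible variables, only {F, U, V} blocks every backdoor path, so it is the unique smallest valid adjustment set.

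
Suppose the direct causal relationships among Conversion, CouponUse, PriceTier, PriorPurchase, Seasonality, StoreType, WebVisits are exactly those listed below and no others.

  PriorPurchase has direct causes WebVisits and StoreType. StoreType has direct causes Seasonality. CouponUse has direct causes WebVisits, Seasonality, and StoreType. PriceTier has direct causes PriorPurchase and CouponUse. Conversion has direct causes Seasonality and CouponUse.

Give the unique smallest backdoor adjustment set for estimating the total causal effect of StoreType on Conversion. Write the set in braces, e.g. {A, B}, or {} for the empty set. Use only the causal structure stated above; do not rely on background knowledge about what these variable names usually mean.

{Seasonality}

Variables eligible for adjustment (non-descendants of StoreType, excluding StoreType and Conversion): {Seasonality, WebVisits}.
Backdoor paths from StoreType to Conversion:
  P1: StoreType <- Seasonality -> CouponUse -> Conversion
  P2: StoreType <- Seasonality -> Conversion
The empty set is not sufficient: P1 (StoreType <- Seasonality -> CouponUse -> Conversion) has no collider blocking it and no conditioned non-collider, so it is open.
Try {Seasonality}:
  P1: blocked at fork node Seasonality ∈ conditioning set.
  P2: blocked at fork node Seasonality ∈ conditioning set.
{Seasonality} contains no descendant of StoreType and blocks every backdoor path.
No other singleton works — e.g. {WebVisits} leaves P1 open — so {Seasonality} is the unique smallest valid adjustment set.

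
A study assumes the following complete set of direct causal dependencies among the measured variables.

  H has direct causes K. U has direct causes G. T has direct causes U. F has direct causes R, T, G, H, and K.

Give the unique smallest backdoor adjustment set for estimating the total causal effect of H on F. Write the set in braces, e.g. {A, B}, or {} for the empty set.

{K}

Variables eligible for adjustment (non-descendants of H, excluding H and F): {G, K, R, T, U}.
Backdoor paths from H to F:
  P1: H <- K -> F
The empty set is not sufficient: P1 (H <- K -> F) has no collider blocking it and no conditioned non-collider, so it is open.
Try {K}:
  P1: blocked at fork node K ∈ conditioning set.
{K} contains no descendant of H and blocks every backdoor path.
No other singleton works — e.g. {G} leaves P1 open — so {K} is the unique smallest valid adjustment set.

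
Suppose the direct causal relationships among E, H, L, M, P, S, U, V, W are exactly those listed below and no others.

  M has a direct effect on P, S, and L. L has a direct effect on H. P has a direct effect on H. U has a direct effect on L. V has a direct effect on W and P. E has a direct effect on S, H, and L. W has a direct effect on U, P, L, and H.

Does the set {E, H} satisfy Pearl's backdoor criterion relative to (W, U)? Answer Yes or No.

No

Backdoor paths from W to U (paths whose first edge points into W):
  P1: W <- V -> P <- M -> S <- E -> L <- U
  P2: W <- V -> P <- M -> S <- E -> H <- L <- U
  P3: W <- V -> P <- M -> L <- U
  P4: W <- V -> P -> H <- E -> S <- M -> L <- U
  P5: W <- V -> P -> H <- E -> L <- U
  P6: W <- V -> P -> H <- L <- U
Condition 1 (no descendant of W in the set): FAILS — H is a descendant of W.
Condition 2 (every backdoor path blocked by {E, H}):
  P1: blocked at collider S (neither it nor any descendant is in the conditioning set).
  P2: blocked at collider S (neither it nor any descendant is in the conditioning set).
  P3: open — collider(s) P, L are conditioned on (or have a conditioned descendant) and no non-collider on the path is in the set.
  P4: blocked at fork node E ∈ conditioning set.
  P5: blocked at fork node E ∈ conditioning set.
  P6: open — collider(s) H are conditioned on (or have a conditioned descendant) and no non-collider on the path is in the set.
{E, H} does not satisfy the backdoor criterion.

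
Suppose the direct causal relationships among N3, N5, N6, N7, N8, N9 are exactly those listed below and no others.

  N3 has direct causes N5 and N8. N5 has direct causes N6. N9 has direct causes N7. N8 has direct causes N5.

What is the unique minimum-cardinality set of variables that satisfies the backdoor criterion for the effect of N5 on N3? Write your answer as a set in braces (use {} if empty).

{}

Variables eligible for adjustment (non-descendants of N5, excluding N5 and N3): {N6, N7, N9}.
Backdoor paths from N5 to N3:
  (none)
With no backdoor paths the empty set already satisfies the criterion, and it is trivially minimal.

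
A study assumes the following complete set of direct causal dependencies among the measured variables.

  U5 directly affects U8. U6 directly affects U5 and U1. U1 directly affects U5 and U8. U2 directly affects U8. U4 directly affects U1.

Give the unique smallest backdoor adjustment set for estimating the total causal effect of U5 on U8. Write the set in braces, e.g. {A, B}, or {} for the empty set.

Variables eligible for adjustment (non-descendants of U5, excluding U5 and U8): {U1, U2, U4, U6}.
Backdoor paths from U5 to U8:
  P1: U5 <- U6 -> U1 -> U8
  P2: U5 <- U1 -> U8
The empty set is not sufficient: P1 (U5 <- U6 -> U1 -> U8) has no collider blocking it and no conditioned non-collider, so it is open.
Try {U1}:
  P1: blocked at chain node U1 ∈ conditioning set.
  P2: blocked at fork node U1 ∈ conditioning set.
{U1} contains no descendant of U5 and blocks every backdoor path.
No other singleton works — e.g. {U6} leaves P2 open — so {U1} is the unique smallest valid adjustment set.

{U1}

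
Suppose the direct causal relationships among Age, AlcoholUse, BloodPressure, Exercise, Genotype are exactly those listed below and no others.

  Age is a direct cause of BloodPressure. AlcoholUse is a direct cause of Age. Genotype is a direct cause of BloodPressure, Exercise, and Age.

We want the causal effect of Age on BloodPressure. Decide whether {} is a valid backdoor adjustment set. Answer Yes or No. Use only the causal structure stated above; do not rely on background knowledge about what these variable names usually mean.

No

Backdoor paths from Age to BloodPressure (paths whose first edge points into Age):
  P1: Age <- Genotype -> BloodPressure
Condition 1 (no descendant of Age in the set): holds — descendants of Age are {BloodPressure}; none are in {}.
Condition 2 (every backdoor path blocked by {}):
  P1: open — no interior node is in the conditioning set.
{} does not satisfy the backdoor criterion.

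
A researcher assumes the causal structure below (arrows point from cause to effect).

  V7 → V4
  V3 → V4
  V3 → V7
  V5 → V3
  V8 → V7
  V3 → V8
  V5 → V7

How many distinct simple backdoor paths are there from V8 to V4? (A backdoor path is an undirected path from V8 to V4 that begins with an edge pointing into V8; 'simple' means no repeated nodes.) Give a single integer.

3

A backdoor path from V8 to V4 is any simple undirected path whose first edge points into V8 (i.e. leaves V8 via a parent).
Parents of V8: {V3}.
Enumerating:
  P1: V8 <- V3 <- V5 -> V7 -> V4
  P2: V8 <- V3 -> V7 -> V4
  P3: V8 <- V3 -> V4
That exhausts the simple backdoor paths. Count: 3.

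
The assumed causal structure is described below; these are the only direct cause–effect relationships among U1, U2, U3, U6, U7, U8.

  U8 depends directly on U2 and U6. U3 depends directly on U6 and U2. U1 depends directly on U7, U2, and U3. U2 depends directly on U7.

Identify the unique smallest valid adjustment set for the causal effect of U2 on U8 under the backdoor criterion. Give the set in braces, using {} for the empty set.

{}

Variables eligible for adjustment (non-descendants of U2, excluding U2 and U8): {U6, U7}.
Backdoor paths from U2 to U8:
  P1: U2 <- U7 -> U1 <- U3 <- U6 -> U8
Each backdoor path contains an unconditioned collider, so every path is already blocked with the empty conditioning set:
  P1: blocked at collider U1 (neither it nor any descendant is in the conditioning set).
The empty set is therefore the unique smallest valid set.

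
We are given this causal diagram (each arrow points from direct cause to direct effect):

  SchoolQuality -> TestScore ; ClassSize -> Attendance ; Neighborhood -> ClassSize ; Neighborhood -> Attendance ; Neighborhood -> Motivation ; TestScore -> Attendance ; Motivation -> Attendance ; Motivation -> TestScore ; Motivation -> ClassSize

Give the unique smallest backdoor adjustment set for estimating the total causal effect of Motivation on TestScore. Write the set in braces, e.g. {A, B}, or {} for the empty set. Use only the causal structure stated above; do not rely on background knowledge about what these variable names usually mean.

{}

Variables eligible for adjustment (non-descendants of Motivation, excluding Motivation and TestScore): {Neighborhood, SchoolQuality}.
Backdoor paths from Motivation to TestScore:
  P1: Motivation <- Neighborhood -> ClassSize -> Attendance <- TestScore
  P2: Motivation <- Neighborhood -> Attendance <- TestScore
Each backdoor path contains an unconditioned collider, so every path is already blocked with the empty conditioning set:
  P1: blocked at collider Attendance (neither it nor any descendant is in the conditioning set).
  P2: blocked at collider Attendance (neither it nor any descendant is in the conditioning set).
The empty set is therefore the unique smallest valid set.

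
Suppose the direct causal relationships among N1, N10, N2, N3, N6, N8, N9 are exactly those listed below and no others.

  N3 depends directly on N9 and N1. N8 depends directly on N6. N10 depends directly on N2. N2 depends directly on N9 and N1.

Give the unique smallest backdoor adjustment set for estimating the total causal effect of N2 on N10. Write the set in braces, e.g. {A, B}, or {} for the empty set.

{}

Variables eligible for adjustment (non-descendants of N2, excluding N2 and N10): {N1, N3, N6, N8, N9}.
Backdoor paths from N2 to N10:
  (none)
With no backdoor paths the empty set already satisfies the criterion, and it is trivially minimal.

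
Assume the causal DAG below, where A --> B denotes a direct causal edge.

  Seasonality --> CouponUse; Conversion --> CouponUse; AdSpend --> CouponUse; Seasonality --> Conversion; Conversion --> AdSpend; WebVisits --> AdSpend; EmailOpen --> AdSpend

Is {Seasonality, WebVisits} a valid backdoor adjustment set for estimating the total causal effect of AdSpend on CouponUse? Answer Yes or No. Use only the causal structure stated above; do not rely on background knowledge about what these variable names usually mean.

No

Backdoor paths from AdSpend to CouponUse (paths whose first edge points into AdSpend):
  P1: AdSpend <- Conversion <- Seasonality -> CouponUse
  P2: AdSpend <- Conversion -> CouponUse
Condition 1 (no descendant of AdSpend in the set): holds — descendants of AdSpend are {CouponUse}; none are in {Seasonality, WebVisits}.
Condition 2 (every backdoor path blocked by {Seasonality, WebVisits}):
  P1: blocked at fork node Seasonality ∈ conditioning set.
  P2: open — no interior node is in the conditioning set.
{Seasonality, WebVisits} does not satisfy the backdoor criterion.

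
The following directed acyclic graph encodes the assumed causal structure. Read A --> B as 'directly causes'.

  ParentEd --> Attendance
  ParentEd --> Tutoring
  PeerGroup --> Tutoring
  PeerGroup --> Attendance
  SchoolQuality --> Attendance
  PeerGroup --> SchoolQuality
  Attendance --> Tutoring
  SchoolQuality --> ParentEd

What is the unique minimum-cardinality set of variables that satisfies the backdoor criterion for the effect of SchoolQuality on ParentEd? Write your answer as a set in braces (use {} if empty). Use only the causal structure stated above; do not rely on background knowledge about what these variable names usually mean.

{}

Variables eligible for adjustment (non-descendants of SchoolQuality, excluding SchoolQuality and ParentEd): {PeerGroup}.
Backdoor paths from SchoolQuality to ParentEd:
  P1: SchoolQuality <- PeerGroup -> Attendance <- ParentEd
  P2: SchoolQuality <- PeerGroup -> Attendance -> Tutoring <- ParentEd
  P3: SchoolQuality <- PeerGroup -> Tutoring <- ParentEd
  P4: SchoolQuality <- PeerGroup -> Tutoring <- Attendance <- ParentEd
Each backdoor path contains an unconditioned collider, so every path is already blocked with the empty conditioning set:
  P1: blocked at collider Attendance (neither it nor any descendant is in the conditioning set).
  P2: blocked at collider Tutoring (neither it nor any descendant is in the conditioning set).
  P3: blocked at collider Tutoring (neither it nor any descendant is in the conditioning set).
  P4: blocked at collider Tutoring (neither it nor any descendant is in the conditioning set).
The empty set is therefore the unique smallest valid set.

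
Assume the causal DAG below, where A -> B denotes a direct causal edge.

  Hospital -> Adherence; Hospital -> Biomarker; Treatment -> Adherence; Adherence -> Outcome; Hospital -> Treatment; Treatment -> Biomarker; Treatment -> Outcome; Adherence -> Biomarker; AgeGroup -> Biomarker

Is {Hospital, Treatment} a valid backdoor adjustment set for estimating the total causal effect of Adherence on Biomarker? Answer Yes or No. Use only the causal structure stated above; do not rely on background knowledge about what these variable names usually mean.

Yes

Backdoor paths from Adherence to Biomarker (paths whose first edge points into Adherence):
  P1: Adherence <- Hospital -> Treatment -> Biomarker
  P2: Adherence <- Hospital -> Biomarker
  P3: Adherence <- Treatment <- Hospital -> Biomarker
  P4: Adherence <- Treatment -> Biomarker
Condition 1 (no descendant of Adherence in the set): holds — descendants of Adherence are {Biomarker, Outcome}; none are in {Hospital, Treatment}.
Condition 2 (every backdoor path blocked by {Hospital, Treatment}):
  P1: blocked at fork node Hospital ∈ conditioning set.
  P2: blocked at fork node Hospital ∈ conditioning set.
  P3: blocked at chain node Treatment ∈ conditioning set.
  P4: blocked at fork node Treatment ∈ conditioning set.
{Hospital, Treatment} satisfies the backdoor criterion.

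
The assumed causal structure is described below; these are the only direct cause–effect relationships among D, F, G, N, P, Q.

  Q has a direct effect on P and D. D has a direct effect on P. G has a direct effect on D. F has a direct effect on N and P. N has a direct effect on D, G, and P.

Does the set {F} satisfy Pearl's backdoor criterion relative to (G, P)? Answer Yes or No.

No

Backdoor paths from G to P (paths whose first edge points into G):
  P1: G <- N <- F -> P
  P2: G <- N -> D <- Q -> P
  P3: G <- N -> D -> P
  P4: G <- N -> P
Condition 1 (no descendant of G in the set): holds — descendants of G are {D, P}; none are in {F}.
Condition 2 (every backdoor path blocked by {F}):
  P1: blocked at fork node F ∈ conditioning set.
  P2: blocked at collider D (neither it nor any descendant is in the conditioning set).
  P3: open — no interior node is in the conditioning set.
  P4: open — no interior node is in the conditioning set.
{F} does not satisfy the backdoor criterion.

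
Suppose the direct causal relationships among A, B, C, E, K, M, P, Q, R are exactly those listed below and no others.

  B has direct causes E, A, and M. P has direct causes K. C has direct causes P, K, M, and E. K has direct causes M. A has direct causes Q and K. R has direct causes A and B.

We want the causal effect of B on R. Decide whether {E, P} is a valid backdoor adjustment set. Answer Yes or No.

No

Backdoor paths from B to R (paths whose first edge points into B):
  P1: B <- M -> K -> A -> R
  P2: B <- M -> C <- K -> A -> R
  P3: B <- M -> C <- P <- K -> A -> R
  P4: B <- E -> C <- M -> K -> A -> R
  P5: B <- E -> C <- K -> A -> R
  P6: B <- E -> C <- P <- K -> A -> R
  P7: B <- A -> R
Condition 1 (no descendant of B in the set): holds — descendants of B are {R}; none are in {E, P}.
Condition 2 (every backdoor path blocked by {E, P}):
  P1: open — no interior node is in the conditioning set.
  P2: blocked at collider C (neither it nor any descendant is in the conditioning set).
  P3: blocked at collider C (neither it nor any descendant is in the conditioning set).
  P4: blocked at fork node E ∈ conditioning set.
  P5: blocked at fork node E ∈ conditioning set.
  P6: blocked at fork node E ∈ conditioning set.
  P7: open — no interior node is in the conditioning set.
{E, P} does not satisfy the backdoor criterion.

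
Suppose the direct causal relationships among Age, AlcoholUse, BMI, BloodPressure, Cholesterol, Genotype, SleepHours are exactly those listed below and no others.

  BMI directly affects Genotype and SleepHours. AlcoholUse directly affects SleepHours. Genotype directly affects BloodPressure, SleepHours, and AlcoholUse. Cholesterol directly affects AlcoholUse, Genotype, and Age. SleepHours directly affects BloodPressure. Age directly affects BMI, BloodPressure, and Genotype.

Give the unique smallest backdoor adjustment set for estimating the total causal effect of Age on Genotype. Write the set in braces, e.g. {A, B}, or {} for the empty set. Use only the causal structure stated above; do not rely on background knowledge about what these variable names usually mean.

{Cholesterol}

Variables eligible for adjustment (non-descendants of Age, excluding Age and Genotype): {Cholesterol}.
Backdoor paths from Age to Genotype:
  P1: Age <- Cholesterol -> Genotype
  P2: Age <- Cholesterol -> AlcoholUse <- Genotype
  P3: Age <- Cholesterol -> AlcoholUse -> SleepHours <- BMI -> Genotype
  P4: Age <- Cholesterol -> AlcoholUse -> SleepHours <- Genotype
  P5: Age <- Cholesterol -> AlcoholUse -> SleepHours -> BloodPressure <- Genotype
The empty set is not sufficient: P1 (Age <- Cholesterol -> Genotype) has no collider blocking it and no conditioned non-collider, so it is open.
Try {Cholesterol}:
  P1: blocked at fork node Cholesterol ∈ conditioning set.
  P2: blocked at fork node Cholesterol ∈ conditioning set.
  P3: blocked at fork node Cholesterol ∈ conditioning set.
  P4: blocked at fork node Cholesterol ∈ conditioning set.
  P5: blocked at fork node Cholesterol ∈ conditioning set.
{Cholesterol} contains no descendant of Age and blocks every backdoor path.
{Cholesterol} is the unique smallest valid adjustment set.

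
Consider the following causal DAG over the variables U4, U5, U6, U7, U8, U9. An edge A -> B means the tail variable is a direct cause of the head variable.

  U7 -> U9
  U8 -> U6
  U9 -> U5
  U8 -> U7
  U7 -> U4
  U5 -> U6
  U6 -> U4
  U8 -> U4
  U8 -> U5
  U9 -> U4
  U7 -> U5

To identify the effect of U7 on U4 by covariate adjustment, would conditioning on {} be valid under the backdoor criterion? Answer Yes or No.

No

Backdoor paths from U7 to U4 (paths whose first edge points into U7):
  P1: U7 <- U8 -> U5 <- U9 -> U4
  P2: U7 <- U8 -> U5 -> U6 -> U4
  P3: U7 <- U8 -> U6 <- U5 <- U9 -> U4
  P4: U7 <- U8 -> U6 -> U4
  P5: U7 <- U8 -> U4
Condition 1 (no descendant of U7 in the set): holds — descendants of U7 are {U4, U5, U6, U9}; none are in {}.
Condition 2 (every backdoor path blocked by {}):
  P1: blocked at collider U5 (neither it nor any descendant is in the conditioning set).
  P2: open — no interior node is in the conditioning set.
  P3: blocked at collider U6 (neither it nor any descendant is in the conditioning set).
  P4: open — no interior node is in the conditioning set.
  P5: open — no interior node is in the conditioning set.
{} does not satisfy the backdoor criterion.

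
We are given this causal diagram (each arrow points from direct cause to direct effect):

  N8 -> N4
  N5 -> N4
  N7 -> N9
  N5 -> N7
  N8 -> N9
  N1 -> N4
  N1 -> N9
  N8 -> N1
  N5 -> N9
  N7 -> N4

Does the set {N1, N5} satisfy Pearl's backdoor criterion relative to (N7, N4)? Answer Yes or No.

Backdoor paths from N7 to N4 (paths whose first edge points into N7):
  P1: N7 <- N5 -> N4
  P2: N7 <- N5 -> N9 <- N8 -> N1 -> N4
  P3: N7 <- N5 -> N9 <- N8 -> N4
  P4: N7 <- N5 -> N9 <- N1 <- N8 -> N4
  P5: N7 <- N5 -> N9 <- N1 -> N4
Condition 1 (no descendant of N7 in the set): holds — descendants of N7 are {N4, N9}; none are in {N1, N5}.
Condition 2 (every backdoor path blocked by {N1, N5}):
  P1: blocked at fork node N5 ∈ conditioning set.
  P2: blocked at fork node N5 ∈ conditioning set.
  P3: blocked at fork node N5 ∈ conditioning set.
  P4: blocked at fork node N5 ∈ conditioning set.
  P5: blocked at fork node N5 ∈ conditioning set.
{N1, N5} satisfies the backdoor criterion.

Yes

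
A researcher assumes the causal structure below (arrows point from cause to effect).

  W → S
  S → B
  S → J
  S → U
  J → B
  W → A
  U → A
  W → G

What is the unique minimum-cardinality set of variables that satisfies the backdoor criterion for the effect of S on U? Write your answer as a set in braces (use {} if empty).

Variables eligible for adjustment (non-descendants of S, excluding S and U): {G, W}.
Backdoor paths from S to U:
  P1: S <- W -> A <- U
Each backdoor path contains an unconditioned collider, so every path is already blocked with the empty conditioning set:
  P1: blocked at collider A (neither it nor any descendant is in the conditioning set).
The empty set is therefore the unique smallest valid set.

{}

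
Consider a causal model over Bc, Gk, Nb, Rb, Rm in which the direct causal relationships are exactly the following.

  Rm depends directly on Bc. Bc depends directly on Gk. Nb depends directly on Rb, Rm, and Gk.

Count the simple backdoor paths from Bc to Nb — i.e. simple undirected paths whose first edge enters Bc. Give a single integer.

A backdoor path from Bc to Nb is any simple undirected path whose first edge points into Bc (i.e. leaves Bc via a parent).
Parents of Bc: {Gk}.
Enumerating:
  P1: Bc <- Gk -> Nb
That exhausts the simple backdoor paths. Count: 1.

1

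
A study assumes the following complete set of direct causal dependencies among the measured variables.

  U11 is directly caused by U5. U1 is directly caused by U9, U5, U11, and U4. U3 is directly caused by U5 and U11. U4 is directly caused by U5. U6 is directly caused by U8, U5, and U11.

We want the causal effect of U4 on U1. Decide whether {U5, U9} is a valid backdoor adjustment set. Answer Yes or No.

Yes

Backdoor paths from U4 to U1 (paths whose first edge points into U4):
  P1: U4 <- U5 -> U11 -> U1
  P2: U4 <- U5 -> U6 <- U11 -> U1
  P3: U4 <- U5 -> U3 <- U11 -> U1
  P4: U4 <- U5 -> U1
Condition 1 (no descendant of U4 in the set): holds — descendants of U4 are {U1}; none are in {U5, U9}.
Condition 2 (every backdoor path blocked by {U5, U9}):
  P1: blocked at fork node U5 ∈ conditioning set.
  P2: blocked at fork node U5 ∈ conditioning set.
  P3: blocked at fork node U5 ∈ conditioning set.
  P4: blocked at fork node U5 ∈ conditioning set.
{U5, U9} satisfies the backdoor criterion.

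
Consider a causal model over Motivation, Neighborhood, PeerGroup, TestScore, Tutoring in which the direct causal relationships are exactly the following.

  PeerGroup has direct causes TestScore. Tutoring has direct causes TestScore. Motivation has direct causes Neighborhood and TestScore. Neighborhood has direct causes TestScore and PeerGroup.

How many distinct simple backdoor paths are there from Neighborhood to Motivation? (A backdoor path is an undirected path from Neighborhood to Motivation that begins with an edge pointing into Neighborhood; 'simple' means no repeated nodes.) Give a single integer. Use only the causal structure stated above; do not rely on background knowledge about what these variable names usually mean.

A backdoor path from Neighborhood to Motivation is any simple undirected path whose first edge points into Neighborhood (i.e. leaves Neighborhood via a parent).
Parents of Neighborhood: {PeerGroup, TestScore}.
Enumerating:
  P1: Neighborhood <- TestScore -> Motivation
  P2: Neighborhood <- PeerGroup <- TestScore -> Motivation
That exhausts the simple backdoor paths. Count: 2.

2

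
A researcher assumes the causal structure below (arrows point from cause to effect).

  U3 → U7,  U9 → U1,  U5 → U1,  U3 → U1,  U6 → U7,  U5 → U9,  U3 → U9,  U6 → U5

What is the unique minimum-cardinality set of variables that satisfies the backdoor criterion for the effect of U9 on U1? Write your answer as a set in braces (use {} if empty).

Variables eligible for adjustment (non-descendants of U9, excluding U9 and U1): {U3, U5, U6, U7}.
Backdoor paths from U9 to U1:
  P1: U9 <- U3 -> U7 <- U6 -> U5 -> U1
  P2: U9 <- U3 -> U1
  P3: U9 <- U5 <- U6 -> U7 <- U3 -> U1
  P4: U9 <- U5 -> U1
The empty set is not sufficient: P2 (U9 <- U3 -> U1) has no collider blocking it and no conditioned non-collider, so it is open.
Try {U3, U5}:
  P1: blocked at fork node U3 ∈ conditioning set.
  P2: blocked at fork node U3 ∈ conditioning set.
  P3: blocked at chain node U5 ∈ conditioning set.
  P4: blocked at fork node U5 ∈ conditioning set.
{U3, U5} contains no descendant of U9 and blocks every backdoor path.
Every element of {U3, U5} is needed (dropping U3 leaves P2 open; dropping U5 leaves P4 open), so no proper subset is valid.
Among all size-2 subsets of the eligible variables, only {U3, U5} blocks every backdoor path, so it is the unique smallest valid adjustment set.

{U3, U5}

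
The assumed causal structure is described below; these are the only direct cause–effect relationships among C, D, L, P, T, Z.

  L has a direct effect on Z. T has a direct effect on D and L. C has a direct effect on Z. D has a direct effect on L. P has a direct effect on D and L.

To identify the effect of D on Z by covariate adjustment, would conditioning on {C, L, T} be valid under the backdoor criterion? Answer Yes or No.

No

Backdoor paths from D to Z (paths whose first edge points into D):
  P1: D <- T -> L -> Z
  P2: D <- P -> L -> Z
Condition 1 (no descendant of D in the set): FAILS — L is a descendant of D.
Condition 2 (every backdoor path blocked by {C, L, T}):
  P1: blocked at fork node T ∈ conditioning set.
  P2: blocked at chain node L ∈ conditioning set.
{C, L, T} does not satisfy the backdoor criterion.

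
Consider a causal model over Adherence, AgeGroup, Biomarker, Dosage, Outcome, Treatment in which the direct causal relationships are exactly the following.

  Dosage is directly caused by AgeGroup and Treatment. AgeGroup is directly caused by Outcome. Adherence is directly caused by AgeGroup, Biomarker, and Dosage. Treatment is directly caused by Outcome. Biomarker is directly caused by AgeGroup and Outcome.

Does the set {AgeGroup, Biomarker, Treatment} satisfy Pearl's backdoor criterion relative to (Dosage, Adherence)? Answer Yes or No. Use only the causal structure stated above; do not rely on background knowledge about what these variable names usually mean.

Backdoor paths from Dosage to Adherence (paths whose first edge points into Dosage):
  P1: Dosage <- AgeGroup <- Outcome -> Biomarker -> Adherence
  P2: Dosage <- AgeGroup -> Biomarker -> Adherence
  P3: Dosage <- AgeGroup -> Adherence
  P4: Dosage <- Treatment <- Outcome -> AgeGroup -> Biomarker -> Adherence
  P5: Dosage <- Treatment <- Outcome -> AgeGroup -> Adherence
  P6: Dosage <- Treatment <- Outcome -> Biomarker <- AgeGroup -> Adherence
  P7: Dosage <- Treatment <- Outcome -> Biomarker -> Adherence
Condition 1 (no descendant of Dosage in the set): holds — descendants of Dosage are {Adherence}; none are in {AgeGroup, Biomarker, Treatment}.
Condition 2 (every backdoor path blocked by {AgeGroup, Biomarker, Treatment}):
  P1: blocked at chain node AgeGroup ∈ conditioning set.
  P2: blocked at fork node AgeGroup ∈ conditioning set.
  P3: blocked at fork node AgeGroup ∈ conditioning set.
  P4: blocked at chain node Treatment ∈ conditioning set.
  P5: blocked at chain node Treatment ∈ conditioning set.
  P6: blocked at chain node Treatment ∈ conditioning set.
  P7: blocked at chain node Treatment ∈ conditioning set.
{AgeGroup, Biomarker, Treatment} satisfies the backdoor criterion.

Yes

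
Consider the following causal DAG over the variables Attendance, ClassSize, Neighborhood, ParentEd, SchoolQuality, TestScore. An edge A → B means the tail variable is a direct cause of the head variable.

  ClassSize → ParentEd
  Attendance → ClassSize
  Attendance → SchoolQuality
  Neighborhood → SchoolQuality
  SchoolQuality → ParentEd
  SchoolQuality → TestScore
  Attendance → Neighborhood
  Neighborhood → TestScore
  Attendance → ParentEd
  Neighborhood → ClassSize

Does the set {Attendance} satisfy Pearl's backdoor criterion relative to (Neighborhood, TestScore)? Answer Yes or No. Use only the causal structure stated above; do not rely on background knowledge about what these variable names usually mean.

Backdoor paths from Neighborhood to TestScore (paths whose first edge points into Neighborhood):
  P1: Neighborhood <- Attendance -> SchoolQuality -> TestScore
  P2: Neighborhood <- Attendance -> ClassSize -> ParentEd <- SchoolQuality -> TestScore
  P3: Neighborhood <- Attendance -> ParentEd <- SchoolQuality -> TestScore
Condition 1 (no descendant of Neighborhood in the set): holds — descendants of Neighborhood are {ClassSize, ParentEd, SchoolQuality, TestScore}; none are in {Attendance}.
Condition 2 (every backdoor path blocked by {Attendance}):
  P1: blocked at fork node Attendance ∈ conditioning set.
  P2: blocked at fork node Attendance ∈ conditioning set.
  P3: blocked at fork node Attendance ∈ conditioning set.
{Attendance} satisfies the backdoor criterion.

Yes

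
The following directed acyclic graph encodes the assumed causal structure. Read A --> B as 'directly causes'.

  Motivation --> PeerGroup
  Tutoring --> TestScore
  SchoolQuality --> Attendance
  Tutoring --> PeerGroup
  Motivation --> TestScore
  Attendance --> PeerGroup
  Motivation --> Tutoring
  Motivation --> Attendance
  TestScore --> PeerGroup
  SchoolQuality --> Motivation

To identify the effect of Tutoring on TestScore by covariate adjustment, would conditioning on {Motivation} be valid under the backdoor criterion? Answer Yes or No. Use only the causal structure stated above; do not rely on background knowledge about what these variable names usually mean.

Yes

Backdoor paths from Tutoring to TestScore (paths whose first edge points into Tutoring):
  P1: Tutoring <- Motivation <- SchoolQuality -> Attendance -> PeerGroup <- TestScore
  P2: Tutoring <- Motivation -> Attendance -> PeerGroup <- TestScore
  P3: Tutoring <- Motivation -> TestScore
  P4: Tutoring <- Motivation -> PeerGroup <- TestScore
Condition 1 (no descendant of Tutoring in the set): holds — descendants of Tutoring are {PeerGroup, TestScore}; none are in {Motivation}.
Condition 2 (every backdoor path blocked by {Motivation}):
  P1: blocked at chain node Motivation ∈ conditioning set.
  P2: blocked at fork node Motivation ∈ conditioning set.
  P3: blocked at fork node Motivation ∈ conditioning set.
  P4: blocked at fork node Motivation ∈ conditioning set.
{Motivation} satisfies the backdoor criterion.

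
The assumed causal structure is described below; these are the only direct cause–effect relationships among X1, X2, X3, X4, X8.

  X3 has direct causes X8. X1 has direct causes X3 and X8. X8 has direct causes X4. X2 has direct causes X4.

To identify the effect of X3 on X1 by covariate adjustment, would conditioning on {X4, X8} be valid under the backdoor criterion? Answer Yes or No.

Backdoor paths from X3 to X1 (paths whose first edge points into X3):
  P1: X3 <- X8 -> X1
Condition 1 (no descendant of X3 in the set): holds — descendants of X3 are {X1}; none are in {X4, X8}.
Condition 2 (every backdoor path blocked by {X4, X8}):
  P1: blocked at fork node X8 ∈ conditioning set.
{X4, X8} satisfies the backdoor criterion.

Yes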